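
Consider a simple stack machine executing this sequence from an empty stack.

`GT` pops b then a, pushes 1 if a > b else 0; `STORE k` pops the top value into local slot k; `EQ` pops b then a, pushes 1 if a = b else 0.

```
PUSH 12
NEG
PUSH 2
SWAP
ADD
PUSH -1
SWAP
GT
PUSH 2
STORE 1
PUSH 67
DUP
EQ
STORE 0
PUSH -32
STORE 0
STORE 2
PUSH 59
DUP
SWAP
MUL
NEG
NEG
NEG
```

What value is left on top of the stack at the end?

PUSH 12  : [12]
NEG      : [-12]
PUSH 2   : [-12, 2]
SWAP     : [2, -12]
ADD      : [-10]
PUSH -1  : [-10, -1]
SWAP     : [-1, -10]
GT       : [1]
PUSH 2   : [1, 2]
STORE 1  : [1]
PUSH 67  : [1, 67]
DUP      : [1, 67, 67]
EQ       : [1, 1]
STORE 0  : [1]
PUSH -32 : [1, -32]
STORE 0  : [1]
STORE 2  : []
PUSH 59  : [59]
DUP      : [59, 59]
SWAP     : [59, 59]
MUL      : [3481]
NEG      : [-3481]
NEG      : [3481]
NEG      : [-3481]

-3481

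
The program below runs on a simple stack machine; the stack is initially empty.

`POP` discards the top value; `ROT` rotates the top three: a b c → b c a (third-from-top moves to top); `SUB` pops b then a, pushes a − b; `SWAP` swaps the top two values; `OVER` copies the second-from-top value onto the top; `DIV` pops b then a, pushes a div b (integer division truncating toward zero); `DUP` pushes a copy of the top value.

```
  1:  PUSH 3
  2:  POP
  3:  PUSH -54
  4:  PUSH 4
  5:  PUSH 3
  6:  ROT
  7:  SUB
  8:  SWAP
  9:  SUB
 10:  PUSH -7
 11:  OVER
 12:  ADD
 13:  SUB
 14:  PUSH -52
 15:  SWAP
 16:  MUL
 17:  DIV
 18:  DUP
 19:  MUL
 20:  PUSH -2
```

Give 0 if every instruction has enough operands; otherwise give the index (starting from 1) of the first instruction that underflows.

PUSH 3    [3]
POP       []
PUSH -54  [-54]
PUSH 4    [-54, 4]
PUSH 3    [-54, 4, 3]
ROT       [4, 3, -54]
SUB       [4, 57]
SWAP      [57, 4]
SUB       [53]
PUSH -7   [53, -7]
OVER      [53, -7, 53]
ADD       [53, 46]
SUB       [7]
PUSH -52  [7, -52]
SWAP      [-52, 7]
MUL       [-364]
DIV  — needs 2 operands, stack has 1 → underflow

17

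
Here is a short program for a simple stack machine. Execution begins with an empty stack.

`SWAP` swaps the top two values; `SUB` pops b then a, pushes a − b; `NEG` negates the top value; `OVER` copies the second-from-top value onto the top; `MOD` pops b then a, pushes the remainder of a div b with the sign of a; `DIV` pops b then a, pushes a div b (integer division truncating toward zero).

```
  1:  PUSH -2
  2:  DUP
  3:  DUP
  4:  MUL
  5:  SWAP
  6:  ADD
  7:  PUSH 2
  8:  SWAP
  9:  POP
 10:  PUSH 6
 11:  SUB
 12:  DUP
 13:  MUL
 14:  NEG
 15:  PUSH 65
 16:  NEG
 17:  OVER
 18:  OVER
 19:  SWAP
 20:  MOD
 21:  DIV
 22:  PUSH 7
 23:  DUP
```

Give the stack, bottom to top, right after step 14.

PUSH -2  -2
DUP      -2 -2
DUP      -2 -2 -2
MUL      -2 4
SWAP     4 -2
ADD      2
PUSH 2   2 2
SWAP     2 2
POP      2
PUSH 6   2 6
SUB      -4
DUP      -4 -4
MUL      16
NEG      -16

[-16]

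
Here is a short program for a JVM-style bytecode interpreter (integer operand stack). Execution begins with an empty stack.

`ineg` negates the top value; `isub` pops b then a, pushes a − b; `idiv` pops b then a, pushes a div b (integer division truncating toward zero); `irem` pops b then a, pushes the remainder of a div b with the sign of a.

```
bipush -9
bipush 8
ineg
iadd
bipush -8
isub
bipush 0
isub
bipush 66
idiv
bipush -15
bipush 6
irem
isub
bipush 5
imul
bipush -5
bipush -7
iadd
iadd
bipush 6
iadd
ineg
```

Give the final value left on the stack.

-9

bipush -9   -9
bipush 8    -9 8
ineg        -9 -8
iadd        -17
bipush -8   -17 -8
isub        -9
bipush 0    -9 0
isub        -9
bipush 66   -9 66
idiv        0
bipush -15  0 -15
bipush 6    0 -15 6
irem        0 -3
isub        3
bipush 5    3 5
imul        15
bipush -5   15 -5
bipush -7   15 -5 -7
iadd        15 -12
iadd        3
bipush 6    3 6
iadd        9
ineg        -9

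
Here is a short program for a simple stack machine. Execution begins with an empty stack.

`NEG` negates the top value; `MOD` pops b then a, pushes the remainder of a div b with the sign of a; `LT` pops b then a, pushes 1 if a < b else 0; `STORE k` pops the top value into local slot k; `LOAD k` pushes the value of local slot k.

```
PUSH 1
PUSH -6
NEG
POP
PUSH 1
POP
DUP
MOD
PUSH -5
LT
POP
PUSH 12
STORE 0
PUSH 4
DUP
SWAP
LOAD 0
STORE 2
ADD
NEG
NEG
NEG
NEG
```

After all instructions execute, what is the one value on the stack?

8

PUSH 1  : 1
PUSH -6 : 1 -6
NEG     : 1 6
POP     : 1
PUSH 1  : 1 1
POP     : 1
DUP     : 1 1
MOD     : 0
PUSH -5 : 0 -5
LT      : 0
POP     : (empty)
PUSH 12 : 12
STORE 0 : (empty)
PUSH 4  : 4
DUP     : 4 4
SWAP    : 4 4
LOAD 0  : 4 4 12
STORE 2 : 4 4
ADD     : 8
NEG     : -8
NEG     : 8
NEG     : -8
NEG     : 8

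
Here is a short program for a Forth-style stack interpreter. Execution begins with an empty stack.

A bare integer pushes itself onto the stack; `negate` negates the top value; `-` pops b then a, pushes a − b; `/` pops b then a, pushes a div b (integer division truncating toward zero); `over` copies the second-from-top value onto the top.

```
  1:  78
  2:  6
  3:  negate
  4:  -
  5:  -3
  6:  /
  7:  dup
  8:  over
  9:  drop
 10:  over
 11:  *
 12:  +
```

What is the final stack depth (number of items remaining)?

1

78      [78]
6       [78, 6]
negate  [78, -6]
-       [84]
-3      [84, -3]
/       [-28]
dup     [-28, -28]
over    [-28, -28, -28]
drop    [-28, -28]
over    [-28, -28, -28]
*       [-28, 784]
+       [756]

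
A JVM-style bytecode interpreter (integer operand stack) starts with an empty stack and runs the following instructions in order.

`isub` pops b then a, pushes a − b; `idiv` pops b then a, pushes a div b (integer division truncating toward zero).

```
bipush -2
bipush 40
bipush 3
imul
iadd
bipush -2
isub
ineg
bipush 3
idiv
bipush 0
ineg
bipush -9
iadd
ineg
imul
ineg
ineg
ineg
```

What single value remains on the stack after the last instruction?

bipush -2 -> [-2]
bipush 40 -> [-2, 40]
bipush 3  -> [-2, 40, 3]
imul      -> [-2, 120]
iadd      -> [118]
bipush -2 -> [118, -2]
isub      -> [120]
ineg      -> [-120]
bipush 3  -> [-120, 3]
idiv      -> [-40]
bipush 0  -> [-40, 0]
ineg      -> [-40, 0]
bipush -9 -> [-40, 0, -9]
iadd      -> [-40, -9]
ineg      -> [-40, 9]
imul      -> [-360]
ineg      -> [360]
ineg      -> [-360]
ineg      -> [360]

360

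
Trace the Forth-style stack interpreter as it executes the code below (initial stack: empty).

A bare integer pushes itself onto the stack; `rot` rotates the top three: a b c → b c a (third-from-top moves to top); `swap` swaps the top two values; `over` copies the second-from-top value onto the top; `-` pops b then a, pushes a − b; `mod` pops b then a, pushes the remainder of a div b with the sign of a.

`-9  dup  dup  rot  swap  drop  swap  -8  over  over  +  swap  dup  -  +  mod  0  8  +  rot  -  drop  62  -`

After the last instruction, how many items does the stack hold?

1

-9   -> [-9]
dup  -> [-9, -9]
dup  -> [-9, -9, -9]
rot  -> [-9, -9, -9]
swap -> [-9, -9, -9]
drop -> [-9, -9]
swap -> [-9, -9]
-8   -> [-9, -9, -8]
over -> [-9, -9, -8, -9]
over -> [-9, -9, -8, -9, -8]
+    -> [-9, -9, -8, -17]
swap -> [-9, -9, -17, -8]
dup  -> [-9, -9, -17, -8, -8]
-    -> [-9, -9, -17, 0]
+    -> [-9, -9, -17]
mod  -> [-9, -9]
0    -> [-9, -9, 0]
8    -> [-9, -9, 0, 8]
+    -> [-9, -9, 8]
rot  -> [-9, 8, -9]
-    -> [-9, 17]
drop -> [-9]
62   -> [-9, 62]
-    -> [-71]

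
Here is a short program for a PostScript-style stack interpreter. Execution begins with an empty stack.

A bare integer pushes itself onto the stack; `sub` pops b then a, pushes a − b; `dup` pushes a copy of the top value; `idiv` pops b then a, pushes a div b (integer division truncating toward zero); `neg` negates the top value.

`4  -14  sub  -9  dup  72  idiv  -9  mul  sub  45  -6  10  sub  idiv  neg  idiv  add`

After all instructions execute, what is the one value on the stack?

14

4    : [4]
-14  : [4, -14]
sub  : [18]
-9   : [18, -9]
dup  : [18, -9, -9]
72   : [18, -9, -9, 72]
idiv : [18, -9, 0]
-9   : [18, -9, 0, -9]
mul  : [18, -9, 0]
sub  : [18, -9]
45   : [18, -9, 45]
-6   : [18, -9, 45, -6]
10   : [18, -9, 45, -6, 10]
sub  : [18, -9, 45, -16]
idiv : [18, -9, -2]
neg  : [18, -9, 2]
idiv : [18, -4]
add  : [14]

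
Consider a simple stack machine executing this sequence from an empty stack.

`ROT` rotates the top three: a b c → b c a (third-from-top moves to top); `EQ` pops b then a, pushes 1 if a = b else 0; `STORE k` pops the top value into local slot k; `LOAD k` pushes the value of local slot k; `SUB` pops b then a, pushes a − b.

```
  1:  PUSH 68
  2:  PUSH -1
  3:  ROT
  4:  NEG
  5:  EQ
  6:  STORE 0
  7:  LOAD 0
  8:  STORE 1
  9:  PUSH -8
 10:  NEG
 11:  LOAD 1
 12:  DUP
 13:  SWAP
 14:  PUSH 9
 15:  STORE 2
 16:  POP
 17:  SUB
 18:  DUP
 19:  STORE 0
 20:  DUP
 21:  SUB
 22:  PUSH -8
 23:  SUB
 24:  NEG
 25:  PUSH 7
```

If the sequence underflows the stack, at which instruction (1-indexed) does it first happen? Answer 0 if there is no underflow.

PUSH 68 : [68]
PUSH -1 : [68, -1]
ROT  — needs 3 operands, stack has 2 → underflow

3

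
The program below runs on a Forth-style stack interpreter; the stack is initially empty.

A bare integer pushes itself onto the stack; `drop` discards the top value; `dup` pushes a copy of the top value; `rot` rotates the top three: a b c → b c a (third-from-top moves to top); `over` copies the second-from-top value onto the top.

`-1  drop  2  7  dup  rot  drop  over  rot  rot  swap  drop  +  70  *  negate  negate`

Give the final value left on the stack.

980

-1      [-1]
drop    []
2       [2]
7       [2, 7]
dup     [2, 7, 7]
rot     [7, 7, 2]
drop    [7, 7]
over    [7, 7, 7]
rot     [7, 7, 7]
rot     [7, 7, 7]
swap    [7, 7, 7]
drop    [7, 7]
+       [14]
70      [14, 70]
*       [980]
negate  [-980]
negate  [980]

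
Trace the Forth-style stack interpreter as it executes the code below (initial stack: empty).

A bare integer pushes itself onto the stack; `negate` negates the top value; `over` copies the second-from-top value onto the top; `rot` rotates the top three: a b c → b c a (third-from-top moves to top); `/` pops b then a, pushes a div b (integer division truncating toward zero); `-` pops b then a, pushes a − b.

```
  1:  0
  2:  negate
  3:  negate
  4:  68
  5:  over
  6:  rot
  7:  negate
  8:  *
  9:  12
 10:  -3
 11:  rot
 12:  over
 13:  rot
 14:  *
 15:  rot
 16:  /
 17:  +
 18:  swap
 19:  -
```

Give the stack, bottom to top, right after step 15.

[68, 0, 9, 12]

0      -> 0
negate -> 0
negate -> 0
68     -> 0 68
over   -> 0 68 0
rot    -> 68 0 0
negate -> 68 0 0
*      -> 68 0
12     -> 68 0 12
-3     -> 68 0 12 -3
rot    -> 68 12 -3 0
over   -> 68 12 -3 0 -3
rot    -> 68 12 0 -3 -3
*      -> 68 12 0 9
rot    -> 68 0 9 12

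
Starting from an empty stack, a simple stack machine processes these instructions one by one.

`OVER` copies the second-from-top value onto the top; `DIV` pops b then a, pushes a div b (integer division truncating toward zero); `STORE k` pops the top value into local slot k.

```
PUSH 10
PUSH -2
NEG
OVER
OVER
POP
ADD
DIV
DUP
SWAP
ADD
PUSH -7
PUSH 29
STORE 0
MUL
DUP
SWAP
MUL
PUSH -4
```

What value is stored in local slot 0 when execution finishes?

29

PUSH 10 -> 10
PUSH -2 -> 10 -2
NEG     -> 10 2
OVER    -> 10 2 10
OVER    -> 10 2 10 2
POP     -> 10 2 10
ADD     -> 10 12
DIV     -> 0
DUP     -> 0 0
SWAP    -> 0 0
ADD     -> 0
PUSH -7 -> 0 -7
PUSH 29 -> 0 -7 29
STORE 0 -> 0 -7
MUL     -> 0
DUP     -> 0 0
SWAP    -> 0 0
MUL     -> 0
PUSH -4 -> 0 -4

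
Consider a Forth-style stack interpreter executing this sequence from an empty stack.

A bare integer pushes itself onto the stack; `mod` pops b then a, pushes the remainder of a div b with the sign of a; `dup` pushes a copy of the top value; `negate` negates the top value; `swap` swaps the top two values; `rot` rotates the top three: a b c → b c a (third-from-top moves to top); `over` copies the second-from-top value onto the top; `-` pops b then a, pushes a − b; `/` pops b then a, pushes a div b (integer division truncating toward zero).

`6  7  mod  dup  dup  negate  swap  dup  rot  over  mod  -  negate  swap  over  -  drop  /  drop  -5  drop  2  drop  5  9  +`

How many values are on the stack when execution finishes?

1

6      : [6]
7      : [6, 7]
mod    : [6]
dup    : [6, 6]
dup    : [6, 6, 6]
negate : [6, 6, -6]
swap   : [6, -6, 6]
dup    : [6, -6, 6, 6]
rot    : [6, 6, 6, -6]
over   : [6, 6, 6, -6, 6]
mod    : [6, 6, 6, 0]
-      : [6, 6, 6]
negate : [6, 6, -6]
swap   : [6, -6, 6]
over   : [6, -6, 6, -6]
-      : [6, -6, 12]
drop   : [6, -6]
/      : [-1]
drop   : []
-5     : [-5]
drop   : []
2      : [2]
drop   : []
5      : [5]
9      : [5, 9]
+      : [14]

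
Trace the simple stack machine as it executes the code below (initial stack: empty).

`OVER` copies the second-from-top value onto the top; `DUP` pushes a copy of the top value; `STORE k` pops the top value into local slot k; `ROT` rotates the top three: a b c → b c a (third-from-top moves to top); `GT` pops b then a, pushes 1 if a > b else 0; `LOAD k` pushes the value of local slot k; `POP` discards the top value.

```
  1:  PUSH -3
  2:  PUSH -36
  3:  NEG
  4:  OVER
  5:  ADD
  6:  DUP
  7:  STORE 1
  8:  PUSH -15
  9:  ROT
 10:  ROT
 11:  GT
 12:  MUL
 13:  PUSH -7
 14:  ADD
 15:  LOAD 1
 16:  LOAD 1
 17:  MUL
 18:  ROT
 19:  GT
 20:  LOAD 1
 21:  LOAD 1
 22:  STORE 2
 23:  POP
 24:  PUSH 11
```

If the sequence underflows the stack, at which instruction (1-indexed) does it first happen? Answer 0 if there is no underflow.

18

PUSH -3  -> [-3]
PUSH -36 -> [-3, -36]
NEG      -> [-3, 36]
OVER     -> [-3, 36, -3]
ADD      -> [-3, 33]
DUP      -> [-3, 33, 33]
STORE 1  -> [-3, 33]
PUSH -15 -> [-3, 33, -15]
ROT      -> [33, -15, -3]
ROT      -> [-15, -3, 33]
GT       -> [-15, 0]
MUL      -> [0]
PUSH -7  -> [0, -7]
ADD      -> [-7]
LOAD 1   -> [-7, 33]
LOAD 1   -> [-7, 33, 33]
MUL      -> [-7, 1089]
ROT  — needs 3 operands, stack has 2 → underflow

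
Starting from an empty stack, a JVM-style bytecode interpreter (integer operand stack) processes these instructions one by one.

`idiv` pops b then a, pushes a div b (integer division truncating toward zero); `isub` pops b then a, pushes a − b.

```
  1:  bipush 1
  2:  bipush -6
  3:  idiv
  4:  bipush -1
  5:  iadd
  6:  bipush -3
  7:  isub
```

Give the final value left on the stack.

2

bipush 1  -> [1]
bipush -6 -> [1, -6]
idiv      -> [0]
bipush -1 -> [0, -1]
iadd      -> [-1]
bipush -3 -> [-1, -3]
isub      -> [2]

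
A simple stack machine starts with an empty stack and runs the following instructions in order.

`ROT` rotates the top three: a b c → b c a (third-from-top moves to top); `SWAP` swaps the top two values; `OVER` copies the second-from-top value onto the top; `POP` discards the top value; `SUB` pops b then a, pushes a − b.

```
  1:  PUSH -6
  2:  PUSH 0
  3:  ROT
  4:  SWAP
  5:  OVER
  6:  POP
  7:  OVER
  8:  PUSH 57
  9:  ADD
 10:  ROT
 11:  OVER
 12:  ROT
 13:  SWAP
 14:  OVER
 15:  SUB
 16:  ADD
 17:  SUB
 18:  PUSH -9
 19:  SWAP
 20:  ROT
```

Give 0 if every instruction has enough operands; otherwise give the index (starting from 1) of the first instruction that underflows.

3

PUSH -6 -> -6
PUSH 0  -> -6 0
ROT  — needs 3 operands, stack has 2 → underflow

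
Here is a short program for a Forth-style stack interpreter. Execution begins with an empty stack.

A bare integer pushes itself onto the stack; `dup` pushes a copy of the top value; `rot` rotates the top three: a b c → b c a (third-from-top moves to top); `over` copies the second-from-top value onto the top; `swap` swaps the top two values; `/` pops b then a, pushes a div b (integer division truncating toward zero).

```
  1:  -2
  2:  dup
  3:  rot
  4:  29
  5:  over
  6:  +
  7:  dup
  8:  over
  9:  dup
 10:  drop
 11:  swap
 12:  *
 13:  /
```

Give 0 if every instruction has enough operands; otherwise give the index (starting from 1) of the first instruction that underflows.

3

-2  -> [-2]
dup -> [-2, -2]
rot  — needs 3 operands, stack has 2 → underflow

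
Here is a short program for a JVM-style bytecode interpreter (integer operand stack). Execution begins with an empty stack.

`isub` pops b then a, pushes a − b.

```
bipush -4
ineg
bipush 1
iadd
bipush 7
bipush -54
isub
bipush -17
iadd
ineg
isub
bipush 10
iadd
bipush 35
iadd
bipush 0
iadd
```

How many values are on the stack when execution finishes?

bipush -4  → -4
ineg       → 4
bipush 1   → 4 1
iadd       → 5
bipush 7   → 5 7
bipush -54 → 5 7 -54
isub       → 5 61
bipush -17 → 5 61 -17
iadd       → 5 44
ineg       → 5 -44
isub       → 49
bipush 10  → 49 10
iadd       → 59
bipush 35  → 59 35
iadd       → 94
bipush 0   → 94 0
iadd       → 94

1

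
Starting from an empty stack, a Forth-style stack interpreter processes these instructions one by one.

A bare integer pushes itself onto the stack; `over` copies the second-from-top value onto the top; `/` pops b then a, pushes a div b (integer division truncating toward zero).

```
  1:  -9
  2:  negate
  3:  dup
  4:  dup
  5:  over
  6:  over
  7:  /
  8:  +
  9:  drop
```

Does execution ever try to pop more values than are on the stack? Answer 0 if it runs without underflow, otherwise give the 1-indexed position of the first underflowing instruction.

0

-9     -> [-9]
negate -> [9]
dup    -> [9, 9]
dup    -> [9, 9, 9]
over   -> [9, 9, 9, 9]
over   -> [9, 9, 9, 9, 9]
/      -> [9, 9, 9, 1]
+      -> [9, 9, 10]
drop   -> [9, 9]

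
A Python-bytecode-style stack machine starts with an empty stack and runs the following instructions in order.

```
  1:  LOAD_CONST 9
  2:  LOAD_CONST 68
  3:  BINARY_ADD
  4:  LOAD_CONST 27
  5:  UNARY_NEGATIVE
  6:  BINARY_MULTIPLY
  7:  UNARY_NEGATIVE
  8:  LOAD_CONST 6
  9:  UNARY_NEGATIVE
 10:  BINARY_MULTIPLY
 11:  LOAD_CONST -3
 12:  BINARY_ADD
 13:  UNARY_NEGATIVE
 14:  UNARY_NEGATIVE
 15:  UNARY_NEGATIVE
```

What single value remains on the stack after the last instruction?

12477

LOAD_CONST 9    -> 9
LOAD_CONST 68   -> 9 68
BINARY_ADD      -> 77
LOAD_CONST 27   -> 77 27
UNARY_NEGATIVE  -> 77 -27
BINARY_MULTIPLY -> -2079
UNARY_NEGATIVE  -> 2079
LOAD_CONST 6    -> 2079 6
UNARY_NEGATIVE  -> 2079 -6
BINARY_MULTIPLY -> -12474
LOAD_CONST -3   -> -12474 -3
BINARY_ADD      -> -12477
UNARY_NEGATIVE  -> 12477
UNARY_NEGATIVE  -> -12477
UNARY_NEGATIVE  -> 12477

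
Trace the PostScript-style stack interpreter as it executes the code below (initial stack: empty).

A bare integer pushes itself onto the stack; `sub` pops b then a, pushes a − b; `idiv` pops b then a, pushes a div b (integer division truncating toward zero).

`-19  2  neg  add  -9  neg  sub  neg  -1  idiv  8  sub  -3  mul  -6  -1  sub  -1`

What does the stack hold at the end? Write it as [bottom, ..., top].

-19  → -19
2    → -19 2
neg  → -19 -2
add  → -21
-9   → -21 -9
neg  → -21 9
sub  → -30
neg  → 30
-1   → 30 -1
idiv → -30
8    → -30 8
sub  → -38
-3   → -38 -3
mul  → 114
-6   → 114 -6
-1   → 114 -6 -1
sub  → 114 -5
-1   → 114 -5 -1

[114, -5, -1]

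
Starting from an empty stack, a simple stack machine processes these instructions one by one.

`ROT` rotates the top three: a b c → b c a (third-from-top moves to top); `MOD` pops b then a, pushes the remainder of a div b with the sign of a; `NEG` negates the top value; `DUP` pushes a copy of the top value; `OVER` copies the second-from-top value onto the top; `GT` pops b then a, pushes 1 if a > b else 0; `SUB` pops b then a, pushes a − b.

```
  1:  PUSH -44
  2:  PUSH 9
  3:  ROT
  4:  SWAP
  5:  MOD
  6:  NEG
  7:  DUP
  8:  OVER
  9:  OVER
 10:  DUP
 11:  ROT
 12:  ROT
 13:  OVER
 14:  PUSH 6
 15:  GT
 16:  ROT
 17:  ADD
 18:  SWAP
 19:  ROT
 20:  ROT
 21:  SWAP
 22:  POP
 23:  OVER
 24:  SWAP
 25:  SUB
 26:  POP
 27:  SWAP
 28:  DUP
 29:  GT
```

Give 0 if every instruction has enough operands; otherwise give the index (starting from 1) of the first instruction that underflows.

PUSH -44 : -44
PUSH 9   : -44 9
ROT  — needs 3 operands, stack has 2 → underflow

3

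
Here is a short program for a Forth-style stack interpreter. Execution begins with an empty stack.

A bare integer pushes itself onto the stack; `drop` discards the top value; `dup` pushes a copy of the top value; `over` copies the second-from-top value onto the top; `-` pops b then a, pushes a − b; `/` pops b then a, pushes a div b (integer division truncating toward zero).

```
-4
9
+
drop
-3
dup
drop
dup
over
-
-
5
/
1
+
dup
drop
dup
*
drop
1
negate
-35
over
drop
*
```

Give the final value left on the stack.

35

-4     → [-4]
9      → [-4, 9]
+      → [5]
drop   → []
-3     → [-3]
dup    → [-3, -3]
drop   → [-3]
dup    → [-3, -3]
over   → [-3, -3, -3]
-      → [-3, 0]
-      → [-3]
5      → [-3, 5]
/      → [0]
1      → [0, 1]
+      → [1]
dup    → [1, 1]
drop   → [1]
dup    → [1, 1]
*      → [1]
drop   → []
1      → [1]
negate → [-1]
-35    → [-1, -35]
over   → [-1, -35, -1]
drop   → [-1, -35]
*      → [35]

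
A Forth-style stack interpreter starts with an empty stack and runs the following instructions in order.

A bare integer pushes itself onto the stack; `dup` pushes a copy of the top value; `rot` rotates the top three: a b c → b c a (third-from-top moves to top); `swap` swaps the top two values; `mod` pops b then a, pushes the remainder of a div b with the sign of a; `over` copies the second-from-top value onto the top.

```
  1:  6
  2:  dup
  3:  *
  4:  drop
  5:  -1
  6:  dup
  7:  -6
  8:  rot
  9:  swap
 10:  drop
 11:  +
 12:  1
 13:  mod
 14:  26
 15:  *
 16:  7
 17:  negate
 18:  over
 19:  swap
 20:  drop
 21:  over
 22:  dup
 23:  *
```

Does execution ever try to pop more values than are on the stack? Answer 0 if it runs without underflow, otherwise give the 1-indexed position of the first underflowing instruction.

0

6       6
dup     6 6
*       36
drop    (empty)
-1      -1
dup     -1 -1
-6      -1 -1 -6
rot     -1 -6 -1
swap    -1 -1 -6
drop    -1 -1
+       -2
1       -2 1
mod     0
26      0 26
*       0
7       0 7
negate  0 -7
over    0 -7 0
swap    0 0 -7
drop    0 0
over    0 0 0
dup     0 0 0 0
*       0 0 0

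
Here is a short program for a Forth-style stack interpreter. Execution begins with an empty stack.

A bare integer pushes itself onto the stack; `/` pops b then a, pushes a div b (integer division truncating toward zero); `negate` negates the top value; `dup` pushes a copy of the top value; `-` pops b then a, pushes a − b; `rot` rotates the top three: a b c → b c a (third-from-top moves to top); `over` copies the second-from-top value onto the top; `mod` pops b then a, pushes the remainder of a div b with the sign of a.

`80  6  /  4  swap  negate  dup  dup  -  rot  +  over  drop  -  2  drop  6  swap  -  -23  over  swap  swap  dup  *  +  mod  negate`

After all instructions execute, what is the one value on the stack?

80     : 80
6      : 80 6
/      : 13
4      : 13 4
swap   : 4 13
negate : 4 -13
dup    : 4 -13 -13
dup    : 4 -13 -13 -13
-      : 4 -13 0
rot    : -13 0 4
+      : -13 4
over   : -13 4 -13
drop   : -13 4
-      : -17
2      : -17 2
drop   : -17
6      : -17 6
swap   : 6 -17
-      : 23
-23    : 23 -23
over   : 23 -23 23
swap   : 23 23 -23
swap   : 23 -23 23
dup    : 23 -23 23 23
*      : 23 -23 529
+      : 23 506
mod    : 23
negate : -23

-23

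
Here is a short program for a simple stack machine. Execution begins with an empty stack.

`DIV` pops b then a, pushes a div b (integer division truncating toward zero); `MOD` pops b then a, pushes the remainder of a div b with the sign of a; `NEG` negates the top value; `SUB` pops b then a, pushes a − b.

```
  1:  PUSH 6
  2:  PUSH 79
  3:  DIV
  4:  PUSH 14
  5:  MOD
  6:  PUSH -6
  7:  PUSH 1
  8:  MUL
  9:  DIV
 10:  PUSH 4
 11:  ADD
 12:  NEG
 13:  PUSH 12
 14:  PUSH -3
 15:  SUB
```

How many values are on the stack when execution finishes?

2

PUSH 6  -> 6
PUSH 79 -> 6 79
DIV     -> 0
PUSH 14 -> 0 14
MOD     -> 0
PUSH -6 -> 0 -6
PUSH 1  -> 0 -6 1
MUL     -> 0 -6
DIV     -> 0
PUSH 4  -> 0 4
ADD     -> 4
NEG     -> -4
PUSH 12 -> -4 12
PUSH -3 -> -4 12 -3
SUB     -> -4 15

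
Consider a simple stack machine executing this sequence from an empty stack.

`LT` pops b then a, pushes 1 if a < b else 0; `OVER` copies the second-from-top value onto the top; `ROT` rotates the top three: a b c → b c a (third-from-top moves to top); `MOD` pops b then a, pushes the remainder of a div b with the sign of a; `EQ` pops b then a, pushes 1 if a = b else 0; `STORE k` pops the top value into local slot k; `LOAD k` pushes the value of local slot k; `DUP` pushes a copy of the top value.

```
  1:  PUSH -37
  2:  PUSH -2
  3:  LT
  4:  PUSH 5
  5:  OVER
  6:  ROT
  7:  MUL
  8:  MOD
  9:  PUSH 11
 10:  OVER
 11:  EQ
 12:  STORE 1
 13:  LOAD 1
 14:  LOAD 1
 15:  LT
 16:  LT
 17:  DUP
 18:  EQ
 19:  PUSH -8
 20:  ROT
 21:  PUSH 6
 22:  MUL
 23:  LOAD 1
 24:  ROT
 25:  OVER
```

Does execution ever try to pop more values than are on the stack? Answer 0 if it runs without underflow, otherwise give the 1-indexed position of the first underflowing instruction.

PUSH -37 → [-37]
PUSH -2  → [-37, -2]
LT       → [1]
PUSH 5   → [1, 5]
OVER     → [1, 5, 1]
ROT      → [5, 1, 1]
MUL      → [5, 1]
MOD      → [0]
PUSH 11  → [0, 11]
OVER     → [0, 11, 0]
EQ       → [0, 0]
STORE 1  → [0]
LOAD 1   → [0, 0]
LOAD 1   → [0, 0, 0]
LT       → [0, 0]
LT       → [0]
DUP      → [0, 0]
EQ       → [1]
PUSH -8  → [1, -8]
ROT  — needs 3 operands, stack has 2 → underflow

20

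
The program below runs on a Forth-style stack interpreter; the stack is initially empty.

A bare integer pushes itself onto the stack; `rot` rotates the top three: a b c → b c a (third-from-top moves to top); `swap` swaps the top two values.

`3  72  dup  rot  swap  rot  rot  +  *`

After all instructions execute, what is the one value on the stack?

3    -> [3]
72   -> [3, 72]
dup  -> [3, 72, 72]
rot  -> [72, 72, 3]
swap -> [72, 3, 72]
rot  -> [3, 72, 72]
rot  -> [72, 72, 3]
+    -> [72, 75]
*    -> [5400]

5400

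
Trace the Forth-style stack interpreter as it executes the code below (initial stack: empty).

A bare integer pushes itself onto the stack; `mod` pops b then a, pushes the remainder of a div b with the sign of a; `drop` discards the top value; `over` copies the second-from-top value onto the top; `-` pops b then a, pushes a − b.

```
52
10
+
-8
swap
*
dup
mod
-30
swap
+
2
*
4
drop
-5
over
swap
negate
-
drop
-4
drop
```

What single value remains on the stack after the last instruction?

-60

52      [52]
10      [52, 10]
+       [62]
-8      [62, -8]
swap    [-8, 62]
*       [-496]
dup     [-496, -496]
mod     [0]
-30     [0, -30]
swap    [-30, 0]
+       [-30]
2       [-30, 2]
*       [-60]
4       [-60, 4]
drop    [-60]
-5      [-60, -5]
over    [-60, -5, -60]
swap    [-60, -60, -5]
negate  [-60, -60, 5]
-       [-60, -65]
drop    [-60]
-4      [-60, -4]
drop    [-60]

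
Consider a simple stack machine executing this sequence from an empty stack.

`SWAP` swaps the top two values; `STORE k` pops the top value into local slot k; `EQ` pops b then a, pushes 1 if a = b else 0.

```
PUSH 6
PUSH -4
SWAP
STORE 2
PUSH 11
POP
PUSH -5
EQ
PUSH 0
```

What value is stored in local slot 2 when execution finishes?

PUSH 6  -> 6
PUSH -4 -> 6 -4
SWAP    -> -4 6
STORE 2 -> -4
PUSH 11 -> -4 11
POP     -> -4
PUSH -5 -> -4 -5
EQ      -> 0
PUSH 0  -> 0 0

6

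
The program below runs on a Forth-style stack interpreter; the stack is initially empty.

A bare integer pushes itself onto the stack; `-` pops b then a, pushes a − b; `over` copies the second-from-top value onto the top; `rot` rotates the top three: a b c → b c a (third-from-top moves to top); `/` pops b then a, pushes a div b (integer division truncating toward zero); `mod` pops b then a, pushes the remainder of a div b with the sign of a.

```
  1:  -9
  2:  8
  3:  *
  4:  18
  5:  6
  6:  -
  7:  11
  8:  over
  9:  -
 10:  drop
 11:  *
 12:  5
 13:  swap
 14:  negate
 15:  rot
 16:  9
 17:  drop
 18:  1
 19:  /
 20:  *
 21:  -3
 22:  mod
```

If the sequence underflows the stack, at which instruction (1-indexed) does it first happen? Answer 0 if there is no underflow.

15

-9     → -9
8      → -9 8
*      → -72
18     → -72 18
6      → -72 18 6
-      → -72 12
11     → -72 12 11
over   → -72 12 11 12
-      → -72 12 -1
drop   → -72 12
*      → -864
5      → -864 5
swap   → 5 -864
negate → 5 864
rot  — needs 3 operands, stack has 2 → underflow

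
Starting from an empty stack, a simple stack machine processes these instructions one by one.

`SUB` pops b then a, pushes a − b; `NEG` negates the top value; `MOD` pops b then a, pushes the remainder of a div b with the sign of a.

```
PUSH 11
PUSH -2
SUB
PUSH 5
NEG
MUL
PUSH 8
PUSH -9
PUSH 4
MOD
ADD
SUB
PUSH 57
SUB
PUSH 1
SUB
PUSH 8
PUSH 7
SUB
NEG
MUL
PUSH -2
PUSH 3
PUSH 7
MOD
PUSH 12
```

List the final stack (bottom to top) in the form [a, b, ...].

[130, -2, 3, 12]

PUSH 11 : [11]
PUSH -2 : [11, -2]
SUB     : [13]
PUSH 5  : [13, 5]
NEG     : [13, -5]
MUL     : [-65]
PUSH 8  : [-65, 8]
PUSH -9 : [-65, 8, -9]
PUSH 4  : [-65, 8, -9, 4]
MOD     : [-65, 8, -1]
ADD     : [-65, 7]
SUB     : [-72]
PUSH 57 : [-72, 57]
SUB     : [-129]
PUSH 1  : [-129, 1]
SUB     : [-130]
PUSH 8  : [-130, 8]
PUSH 7  : [-130, 8, 7]
SUB     : [-130, 1]
NEG     : [-130, -1]
MUL     : [130]
PUSH -2 : [130, -2]
PUSH 3  : [130, -2, 3]
PUSH 7  : [130, -2, 3, 7]
MOD     : [130, -2, 3]
PUSH 12 : [130, -2, 3, 12]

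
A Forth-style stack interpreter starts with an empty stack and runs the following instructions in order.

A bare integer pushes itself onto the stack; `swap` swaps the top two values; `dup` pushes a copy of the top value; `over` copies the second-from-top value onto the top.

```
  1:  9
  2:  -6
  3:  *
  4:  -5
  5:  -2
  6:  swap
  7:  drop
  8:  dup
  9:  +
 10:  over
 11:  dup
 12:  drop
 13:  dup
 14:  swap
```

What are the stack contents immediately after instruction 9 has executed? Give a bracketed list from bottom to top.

[-54, -4]

9    → 9
-6   → 9 -6
*    → -54
-5   → -54 -5
-2   → -54 -5 -2
swap → -54 -2 -5
drop → -54 -2
dup  → -54 -2 -2
+    → -54 -4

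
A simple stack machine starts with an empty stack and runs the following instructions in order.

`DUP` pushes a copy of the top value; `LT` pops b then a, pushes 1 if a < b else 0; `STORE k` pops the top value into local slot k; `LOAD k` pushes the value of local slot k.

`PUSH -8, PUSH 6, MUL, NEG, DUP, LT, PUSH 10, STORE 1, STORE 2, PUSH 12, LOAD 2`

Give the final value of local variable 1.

PUSH -8  [-8]
PUSH 6   [-8, 6]
MUL      [-48]
NEG      [48]
DUP      [48, 48]
LT       [0]
PUSH 10  [0, 10]
STORE 1  [0]
STORE 2  []
PUSH 12  [12]
LOAD 2   [12, 0]

10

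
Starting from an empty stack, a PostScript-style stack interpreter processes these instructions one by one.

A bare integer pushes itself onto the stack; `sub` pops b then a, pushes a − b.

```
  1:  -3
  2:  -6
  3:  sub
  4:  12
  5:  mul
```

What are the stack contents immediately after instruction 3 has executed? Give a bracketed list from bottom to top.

[3]

-3   [-3]
-6   [-3, -6]
sub  [3]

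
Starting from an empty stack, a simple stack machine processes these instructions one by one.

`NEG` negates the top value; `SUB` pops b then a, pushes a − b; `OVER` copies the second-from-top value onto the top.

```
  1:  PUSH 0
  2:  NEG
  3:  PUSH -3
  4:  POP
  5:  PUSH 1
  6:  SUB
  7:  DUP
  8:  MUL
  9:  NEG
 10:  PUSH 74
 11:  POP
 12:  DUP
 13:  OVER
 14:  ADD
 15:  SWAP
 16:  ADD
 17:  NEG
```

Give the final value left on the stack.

PUSH 0  -> [0]
NEG     -> [0]
PUSH -3 -> [0, -3]
POP     -> [0]
PUSH 1  -> [0, 1]
SUB     -> [-1]
DUP     -> [-1, -1]
MUL     -> [1]
NEG     -> [-1]
PUSH 74 -> [-1, 74]
POP     -> [-1]
DUP     -> [-1, -1]
OVER    -> [-1, -1, -1]
ADD     -> [-1, -2]
SWAP    -> [-2, -1]
ADD     -> [-3]
NEG     -> [3]

3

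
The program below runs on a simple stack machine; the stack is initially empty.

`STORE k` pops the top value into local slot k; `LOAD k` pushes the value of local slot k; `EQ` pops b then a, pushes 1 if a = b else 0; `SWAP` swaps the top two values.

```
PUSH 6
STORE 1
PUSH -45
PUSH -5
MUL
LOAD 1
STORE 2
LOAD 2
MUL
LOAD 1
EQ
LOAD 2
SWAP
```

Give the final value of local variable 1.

PUSH 6   → 6
STORE 1  → (empty)
PUSH -45 → -45
PUSH -5  → -45 -5
MUL      → 225
LOAD 1   → 225 6
STORE 2  → 225
LOAD 2   → 225 6
MUL      → 1350
LOAD 1   → 1350 6
EQ       → 0
LOAD 2   → 0 6
SWAP     → 6 0

6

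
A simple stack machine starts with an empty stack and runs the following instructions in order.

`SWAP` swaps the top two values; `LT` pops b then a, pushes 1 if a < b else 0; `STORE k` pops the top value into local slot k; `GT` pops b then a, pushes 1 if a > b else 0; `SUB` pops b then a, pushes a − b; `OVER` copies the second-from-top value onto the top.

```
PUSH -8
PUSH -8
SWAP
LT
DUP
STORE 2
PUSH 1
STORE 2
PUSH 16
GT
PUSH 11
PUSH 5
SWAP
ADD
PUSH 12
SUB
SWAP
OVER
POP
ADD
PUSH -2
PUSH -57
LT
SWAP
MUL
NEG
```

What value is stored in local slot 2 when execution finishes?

1

PUSH -8  -> -8
PUSH -8  -> -8 -8
SWAP     -> -8 -8
LT       -> 0
DUP      -> 0 0
STORE 2  -> 0
PUSH 1   -> 0 1
STORE 2  -> 0
PUSH 16  -> 0 16
GT       -> 0
PUSH 11  -> 0 11
PUSH 5   -> 0 11 5
SWAP     -> 0 5 11
ADD      -> 0 16
PUSH 12  -> 0 16 12
SUB      -> 0 4
SWAP     -> 4 0
OVER     -> 4 0 4
POP      -> 4 0
ADD      -> 4
PUSH -2  -> 4 -2
PUSH -57 -> 4 -2 -57
LT       -> 4 0
SWAP     -> 0 4
MUL      -> 0
NEG      -> 0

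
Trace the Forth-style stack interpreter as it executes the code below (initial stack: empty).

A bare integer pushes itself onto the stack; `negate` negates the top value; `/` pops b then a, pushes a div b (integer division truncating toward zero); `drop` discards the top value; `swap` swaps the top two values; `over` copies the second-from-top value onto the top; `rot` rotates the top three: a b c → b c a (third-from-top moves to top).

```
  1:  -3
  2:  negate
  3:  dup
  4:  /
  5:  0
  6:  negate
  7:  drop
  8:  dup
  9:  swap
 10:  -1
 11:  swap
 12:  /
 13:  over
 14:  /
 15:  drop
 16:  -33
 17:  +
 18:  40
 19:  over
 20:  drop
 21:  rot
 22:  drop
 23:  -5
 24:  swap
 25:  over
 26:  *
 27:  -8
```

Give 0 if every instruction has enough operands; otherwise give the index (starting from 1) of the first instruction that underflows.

-3     → -3
negate → 3
dup    → 3 3
/      → 1
0      → 1 0
negate → 1 0
drop   → 1
dup    → 1 1
swap   → 1 1
-1     → 1 1 -1
swap   → 1 -1 1
/      → 1 -1
over   → 1 -1 1
/      → 1 -1
drop   → 1
-33    → 1 -33
+      → -32
40     → -32 40
over   → -32 40 -32
drop   → -32 40
rot  — needs 3 operands, stack has 2 → underflow

21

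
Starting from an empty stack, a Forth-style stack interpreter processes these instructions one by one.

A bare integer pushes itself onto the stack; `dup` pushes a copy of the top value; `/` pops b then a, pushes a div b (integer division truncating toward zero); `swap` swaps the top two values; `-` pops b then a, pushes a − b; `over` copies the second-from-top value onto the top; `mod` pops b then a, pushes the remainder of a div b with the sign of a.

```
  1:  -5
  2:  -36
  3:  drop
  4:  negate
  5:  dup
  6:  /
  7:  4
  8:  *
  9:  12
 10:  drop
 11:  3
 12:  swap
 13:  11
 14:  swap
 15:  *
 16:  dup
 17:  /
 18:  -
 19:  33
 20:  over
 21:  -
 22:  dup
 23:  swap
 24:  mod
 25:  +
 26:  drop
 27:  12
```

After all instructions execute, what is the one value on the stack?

-5     -> -5
-36    -> -5 -36
drop   -> -5
negate -> 5
dup    -> 5 5
/      -> 1
4      -> 1 4
*      -> 4
12     -> 4 12
drop   -> 4
3      -> 4 3
swap   -> 3 4
11     -> 3 4 11
swap   -> 3 11 4
*      -> 3 44
dup    -> 3 44 44
/      -> 3 1
-      -> 2
33     -> 2 33
over   -> 2 33 2
-      -> 2 31
dup    -> 2 31 31
swap   -> 2 31 31
mod    -> 2 0
+      -> 2
drop   -> (empty)
12     -> 12

12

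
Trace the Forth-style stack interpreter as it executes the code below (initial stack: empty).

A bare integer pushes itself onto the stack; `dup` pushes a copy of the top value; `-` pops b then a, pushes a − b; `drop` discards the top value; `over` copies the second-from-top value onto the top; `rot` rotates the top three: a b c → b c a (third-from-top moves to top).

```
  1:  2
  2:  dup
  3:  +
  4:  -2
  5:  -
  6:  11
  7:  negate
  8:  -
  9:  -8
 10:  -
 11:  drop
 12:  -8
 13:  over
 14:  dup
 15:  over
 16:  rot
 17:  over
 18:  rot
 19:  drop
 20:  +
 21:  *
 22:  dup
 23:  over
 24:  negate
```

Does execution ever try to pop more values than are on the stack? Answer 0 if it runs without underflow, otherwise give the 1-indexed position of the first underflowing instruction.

2      -> [2]
dup    -> [2, 2]
+      -> [4]
-2     -> [4, -2]
-      -> [6]
11     -> [6, 11]
negate -> [6, -11]
-      -> [17]
-8     -> [17, -8]
-      -> [25]
drop   -> []
-8     -> [-8]
over  — needs 2 operands, stack has 1 → underflow

13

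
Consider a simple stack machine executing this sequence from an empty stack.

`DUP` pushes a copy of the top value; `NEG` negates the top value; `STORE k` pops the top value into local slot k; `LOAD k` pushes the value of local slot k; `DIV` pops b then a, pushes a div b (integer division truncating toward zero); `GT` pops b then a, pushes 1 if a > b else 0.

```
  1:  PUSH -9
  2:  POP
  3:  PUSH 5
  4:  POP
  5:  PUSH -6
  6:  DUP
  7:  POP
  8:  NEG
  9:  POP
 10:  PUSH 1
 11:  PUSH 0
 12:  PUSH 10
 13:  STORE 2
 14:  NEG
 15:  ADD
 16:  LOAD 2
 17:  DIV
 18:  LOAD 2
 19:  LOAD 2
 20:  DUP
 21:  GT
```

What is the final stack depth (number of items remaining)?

PUSH -9 : [-9]
POP     : []
PUSH 5  : [5]
POP     : []
PUSH -6 : [-6]
DUP     : [-6, -6]
POP     : [-6]
NEG     : [6]
POP     : []
PUSH 1  : [1]
PUSH 0  : [1, 0]
PUSH 10 : [1, 0, 10]
STORE 2 : [1, 0]
NEG     : [1, 0]
ADD     : [1]
LOAD 2  : [1, 10]
DIV     : [0]
LOAD 2  : [0, 10]
LOAD 2  : [0, 10, 10]
DUP     : [0, 10, 10, 10]
GT      : [0, 10, 0]

3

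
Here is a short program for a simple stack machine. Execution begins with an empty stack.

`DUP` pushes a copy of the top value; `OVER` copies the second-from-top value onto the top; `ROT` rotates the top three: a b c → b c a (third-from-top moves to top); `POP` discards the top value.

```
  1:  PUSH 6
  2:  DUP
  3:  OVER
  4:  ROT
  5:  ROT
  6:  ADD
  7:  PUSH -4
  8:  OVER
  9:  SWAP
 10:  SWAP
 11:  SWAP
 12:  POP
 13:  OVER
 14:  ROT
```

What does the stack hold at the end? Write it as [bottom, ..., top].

PUSH 6  -> 6
DUP     -> 6 6
OVER    -> 6 6 6
ROT     -> 6 6 6
ROT     -> 6 6 6
ADD     -> 6 12
PUSH -4 -> 6 12 -4
OVER    -> 6 12 -4 12
SWAP    -> 6 12 12 -4
SWAP    -> 6 12 -4 12
SWAP    -> 6 12 12 -4
POP     -> 6 12 12
OVER    -> 6 12 12 12
ROT     -> 6 12 12 12

[6, 12, 12, 12]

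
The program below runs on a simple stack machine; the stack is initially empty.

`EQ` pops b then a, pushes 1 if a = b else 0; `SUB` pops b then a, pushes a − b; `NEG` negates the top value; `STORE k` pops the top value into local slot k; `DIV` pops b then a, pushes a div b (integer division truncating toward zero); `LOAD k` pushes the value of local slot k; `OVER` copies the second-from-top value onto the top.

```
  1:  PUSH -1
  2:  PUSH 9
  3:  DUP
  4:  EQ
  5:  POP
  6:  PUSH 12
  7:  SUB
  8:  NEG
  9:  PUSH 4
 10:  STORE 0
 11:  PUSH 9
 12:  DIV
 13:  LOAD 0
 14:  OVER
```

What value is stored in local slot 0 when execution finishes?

PUSH -1 -> [-1]
PUSH 9  -> [-1, 9]
DUP     -> [-1, 9, 9]
EQ      -> [-1, 1]
POP     -> [-1]
PUSH 12 -> [-1, 12]
SUB     -> [-13]
NEG     -> [13]
PUSH 4  -> [13, 4]
STORE 0 -> [13]
PUSH 9  -> [13, 9]
DIV     -> [1]
LOAD 0  -> [1, 4]
OVER    -> [1, 4, 1]

4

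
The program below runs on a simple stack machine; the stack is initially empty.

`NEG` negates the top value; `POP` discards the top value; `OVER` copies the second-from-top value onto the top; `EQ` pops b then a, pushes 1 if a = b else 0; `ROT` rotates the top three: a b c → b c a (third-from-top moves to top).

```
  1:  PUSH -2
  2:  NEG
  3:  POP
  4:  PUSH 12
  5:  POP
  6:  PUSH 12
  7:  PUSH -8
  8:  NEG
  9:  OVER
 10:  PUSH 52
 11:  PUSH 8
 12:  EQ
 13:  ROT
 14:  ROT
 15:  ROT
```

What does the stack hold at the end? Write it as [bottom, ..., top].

[12, 8, 12, 0]

PUSH -2  [-2]
NEG      [2]
POP      []
PUSH 12  [12]
POP      []
PUSH 12  [12]
PUSH -8  [12, -8]
NEG      [12, 8]
OVER     [12, 8, 12]
PUSH 52  [12, 8, 12, 52]
PUSH 8   [12, 8, 12, 52, 8]
EQ       [12, 8, 12, 0]
ROT      [12, 12, 0, 8]
ROT      [12, 0, 8, 12]
ROT      [12, 8, 12, 0]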